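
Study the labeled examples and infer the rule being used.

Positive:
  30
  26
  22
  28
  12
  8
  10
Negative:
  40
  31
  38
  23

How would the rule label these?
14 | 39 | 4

Positive, Negative, Positive

The classifier is using: even AND at most 30.
14 → 14 is even, 14 ≤ 30 → Positive.
39 → 39 is odd, 39 > 30 → Negative.
4 → 4 is even, 4 ≤ 30 → Positive.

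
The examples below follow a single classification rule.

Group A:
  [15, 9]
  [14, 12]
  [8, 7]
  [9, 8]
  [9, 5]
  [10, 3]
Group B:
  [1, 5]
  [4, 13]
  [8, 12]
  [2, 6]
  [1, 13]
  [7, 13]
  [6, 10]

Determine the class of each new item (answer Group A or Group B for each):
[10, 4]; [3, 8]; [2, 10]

The simplest hypothesis consistent with all the labels is: first > second.
[10, 4] → 10 > 4 → Group A. [3, 8] → 3 < 8 → Group B. [2, 10] → 2 < 10 → Group B.

Group A, Group B, Group B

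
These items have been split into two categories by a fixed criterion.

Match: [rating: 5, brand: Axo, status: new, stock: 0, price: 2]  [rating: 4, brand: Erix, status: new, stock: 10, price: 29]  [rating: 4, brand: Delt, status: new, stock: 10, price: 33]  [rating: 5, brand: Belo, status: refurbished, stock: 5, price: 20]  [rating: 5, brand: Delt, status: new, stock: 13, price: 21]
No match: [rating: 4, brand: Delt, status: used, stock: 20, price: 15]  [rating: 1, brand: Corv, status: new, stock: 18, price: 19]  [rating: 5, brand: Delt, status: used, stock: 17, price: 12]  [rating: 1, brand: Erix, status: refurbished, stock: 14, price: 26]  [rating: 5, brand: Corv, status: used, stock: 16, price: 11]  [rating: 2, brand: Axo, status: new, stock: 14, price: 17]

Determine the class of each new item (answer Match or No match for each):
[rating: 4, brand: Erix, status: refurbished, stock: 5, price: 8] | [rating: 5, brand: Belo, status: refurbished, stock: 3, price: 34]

The distinguishing property — stock ≤ 13 — holds for all the 'Match' cases and none of the 'No match' cases.

Match, Match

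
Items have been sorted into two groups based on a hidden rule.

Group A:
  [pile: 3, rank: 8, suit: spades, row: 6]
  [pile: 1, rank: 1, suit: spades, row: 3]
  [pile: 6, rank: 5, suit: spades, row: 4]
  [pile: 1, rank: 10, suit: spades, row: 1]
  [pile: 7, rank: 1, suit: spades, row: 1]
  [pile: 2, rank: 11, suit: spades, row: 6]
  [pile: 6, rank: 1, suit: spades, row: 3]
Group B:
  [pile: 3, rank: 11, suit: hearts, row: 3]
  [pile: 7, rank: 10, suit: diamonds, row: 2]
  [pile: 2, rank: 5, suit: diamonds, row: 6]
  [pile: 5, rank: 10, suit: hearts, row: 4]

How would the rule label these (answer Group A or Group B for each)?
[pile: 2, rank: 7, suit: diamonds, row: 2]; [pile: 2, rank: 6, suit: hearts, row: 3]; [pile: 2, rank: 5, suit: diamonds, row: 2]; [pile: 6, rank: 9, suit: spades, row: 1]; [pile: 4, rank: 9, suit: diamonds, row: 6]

Group B, Group B, Group B, Group A, Group B

Rule: suit is spades. This holds for each 'Group A' example and fails for each 'Group B' one.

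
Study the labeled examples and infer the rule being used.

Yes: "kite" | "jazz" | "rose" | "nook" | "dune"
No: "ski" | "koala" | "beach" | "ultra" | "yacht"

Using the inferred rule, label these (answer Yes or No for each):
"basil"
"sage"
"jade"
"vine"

No, Yes, Yes, Yes

One predicate separates the groups cleanly: even length.
"basil": No (length 5).
"sage": Yes (length 4).
"jade": Yes (length 4).
"vine": Yes (length 4).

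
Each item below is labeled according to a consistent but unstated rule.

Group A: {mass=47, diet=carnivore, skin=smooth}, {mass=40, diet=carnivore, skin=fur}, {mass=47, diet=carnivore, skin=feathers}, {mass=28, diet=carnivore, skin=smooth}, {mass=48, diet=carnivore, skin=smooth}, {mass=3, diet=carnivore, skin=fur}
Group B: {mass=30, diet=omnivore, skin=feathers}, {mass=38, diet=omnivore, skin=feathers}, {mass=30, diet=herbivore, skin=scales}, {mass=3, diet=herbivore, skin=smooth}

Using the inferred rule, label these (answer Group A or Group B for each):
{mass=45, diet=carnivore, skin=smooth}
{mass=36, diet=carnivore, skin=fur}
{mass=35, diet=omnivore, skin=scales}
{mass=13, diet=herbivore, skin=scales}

Group A, Group A, Group B, Group B

The classifier is using: diet is carnivore.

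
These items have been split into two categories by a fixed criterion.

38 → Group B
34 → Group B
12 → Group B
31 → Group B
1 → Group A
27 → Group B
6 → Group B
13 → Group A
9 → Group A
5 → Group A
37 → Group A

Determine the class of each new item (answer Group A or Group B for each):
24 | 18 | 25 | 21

The common property of the 'Group A' items is: ≡ 1 (mod 4). No 'Group B' item has it.
Group B: 24, since 24 mod 4 = 0.
Group B: 18, since 18 mod 4 = 2.
Group A: 25, since 25 mod 4 = 1.
Group A: 21, since 21 mod 4 = 1.

Group B, Group B, Group A, Group A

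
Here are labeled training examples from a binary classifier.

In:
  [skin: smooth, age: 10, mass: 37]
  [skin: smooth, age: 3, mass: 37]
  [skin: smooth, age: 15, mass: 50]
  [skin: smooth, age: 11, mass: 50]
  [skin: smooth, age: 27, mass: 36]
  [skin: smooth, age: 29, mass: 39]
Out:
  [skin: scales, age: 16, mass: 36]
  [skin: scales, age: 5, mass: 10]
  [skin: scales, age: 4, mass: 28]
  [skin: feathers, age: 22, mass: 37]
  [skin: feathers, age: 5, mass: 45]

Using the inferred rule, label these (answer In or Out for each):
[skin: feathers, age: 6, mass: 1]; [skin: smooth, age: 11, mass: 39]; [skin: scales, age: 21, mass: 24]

'In' ⟺ skin is smooth.

Out, In, Out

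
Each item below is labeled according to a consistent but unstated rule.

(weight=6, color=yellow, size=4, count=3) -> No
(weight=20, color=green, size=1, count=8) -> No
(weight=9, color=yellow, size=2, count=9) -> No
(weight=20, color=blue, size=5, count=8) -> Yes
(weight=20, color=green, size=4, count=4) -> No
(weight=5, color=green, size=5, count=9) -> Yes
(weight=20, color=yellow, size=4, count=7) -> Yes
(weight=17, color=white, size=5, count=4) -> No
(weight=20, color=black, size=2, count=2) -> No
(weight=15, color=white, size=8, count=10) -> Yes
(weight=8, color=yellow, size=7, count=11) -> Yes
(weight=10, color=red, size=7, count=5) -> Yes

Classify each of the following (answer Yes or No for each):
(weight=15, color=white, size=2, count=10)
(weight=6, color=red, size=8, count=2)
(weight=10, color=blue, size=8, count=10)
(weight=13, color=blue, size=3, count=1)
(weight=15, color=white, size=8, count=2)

No, No, Yes, No, No

The classifier is using: count ≥ 5 AND size ≥ 4.
(weight=15, color=white, size=2, count=10): count = 10, size = 2, fails the rule → No.
(weight=6, color=red, size=8, count=2): count = 2, size = 8, fails the rule → No.
(weight=10, color=blue, size=8, count=10): count = 10, size = 8, checks out → Yes.
(weight=13, color=blue, size=3, count=1): count = 1, size = 3, fails the rule → No.
(weight=15, color=white, size=8, count=2): count = 2, size = 8, fails the rule → No.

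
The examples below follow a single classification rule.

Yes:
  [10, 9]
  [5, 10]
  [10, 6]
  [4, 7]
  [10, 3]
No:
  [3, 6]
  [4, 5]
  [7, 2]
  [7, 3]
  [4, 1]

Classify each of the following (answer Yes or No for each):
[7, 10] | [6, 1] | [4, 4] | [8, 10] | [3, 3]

The pattern is that an item is 'Yes' exactly when: sum ≥ 11.
[7, 10]: 7+10 = 17, qualifies → Yes. [6, 1]: 6+1 = 7, fails this test → No. [4, 4]: 4+4 = 8, fails this test → No. [8, 10]: 8+10 = 18, qualifies → Yes. [3, 3]: 3+3 = 6, fails this test → No.

Yes, No, No, Yes, No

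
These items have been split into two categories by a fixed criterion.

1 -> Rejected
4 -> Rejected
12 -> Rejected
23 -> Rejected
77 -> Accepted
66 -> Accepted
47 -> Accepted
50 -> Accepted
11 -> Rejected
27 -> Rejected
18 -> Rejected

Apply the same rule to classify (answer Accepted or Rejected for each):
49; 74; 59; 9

Accepted, Accepted, Accepted, Rejected

The pattern is that an item is 'Accepted' exactly when: at least 47.
49: 49 ≥ 47 — qualifies, so Accepted.
74: 74 ≥ 47 — qualifies, so Accepted.
59: 59 ≥ 47 — qualifies, so Accepted.
9: 9 < 47 — does not fit, so Rejected.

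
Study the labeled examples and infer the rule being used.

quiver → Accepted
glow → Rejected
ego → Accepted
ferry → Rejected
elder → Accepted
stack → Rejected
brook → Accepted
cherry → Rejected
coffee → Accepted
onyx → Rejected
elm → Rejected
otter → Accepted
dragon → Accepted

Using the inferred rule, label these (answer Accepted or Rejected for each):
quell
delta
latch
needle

Accepted, Accepted, Rejected, Accepted

A rule that fits every label: has ≥ 2 vowels — true of each 'Accepted' example, false of each 'Rejected' one.
quell → 2 vowels → Accepted.
delta → 2 vowels → Accepted.
latch → 1 vowel → Rejected.
needle → 3 vowels → Accepted.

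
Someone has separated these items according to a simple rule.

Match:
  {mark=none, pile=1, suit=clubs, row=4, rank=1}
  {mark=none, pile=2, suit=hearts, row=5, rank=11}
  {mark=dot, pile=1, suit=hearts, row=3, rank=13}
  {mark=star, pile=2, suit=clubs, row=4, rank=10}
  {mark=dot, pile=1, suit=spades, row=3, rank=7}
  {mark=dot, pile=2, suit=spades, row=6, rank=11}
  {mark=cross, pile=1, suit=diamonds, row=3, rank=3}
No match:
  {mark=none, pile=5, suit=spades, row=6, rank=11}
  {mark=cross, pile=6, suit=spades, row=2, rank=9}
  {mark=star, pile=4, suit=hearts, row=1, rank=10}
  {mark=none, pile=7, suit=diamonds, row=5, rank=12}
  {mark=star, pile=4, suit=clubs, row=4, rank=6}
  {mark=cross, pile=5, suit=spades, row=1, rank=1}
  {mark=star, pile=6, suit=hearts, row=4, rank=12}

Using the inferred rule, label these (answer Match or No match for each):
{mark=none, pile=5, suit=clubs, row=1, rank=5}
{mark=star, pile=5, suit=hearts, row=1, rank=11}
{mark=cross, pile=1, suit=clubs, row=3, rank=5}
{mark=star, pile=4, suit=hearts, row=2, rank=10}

No match, No match, Match, No match

Rule: pile ≤ 2. This holds for each 'Match' example and fails for each 'No match' one.
{mark=none, pile=5, suit=clubs, row=1, rank=5}: pile = 5, doesn't qualify → No match.
{mark=star, pile=5, suit=hearts, row=1, rank=11}: pile = 5, doesn't qualify → No match.
{mark=cross, pile=1, suit=clubs, row=3, rank=5}: pile = 1, fits → Match.
{mark=star, pile=4, suit=hearts, row=2, rank=10}: pile = 4, doesn't qualify → No match.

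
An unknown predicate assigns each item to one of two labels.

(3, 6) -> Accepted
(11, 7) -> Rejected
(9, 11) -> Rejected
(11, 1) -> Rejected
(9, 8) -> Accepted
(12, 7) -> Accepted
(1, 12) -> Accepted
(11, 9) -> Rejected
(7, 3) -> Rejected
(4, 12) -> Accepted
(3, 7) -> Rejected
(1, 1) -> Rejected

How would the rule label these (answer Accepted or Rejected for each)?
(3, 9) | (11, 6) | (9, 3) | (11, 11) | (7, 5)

Rejected, Accepted, Rejected, Rejected, Rejected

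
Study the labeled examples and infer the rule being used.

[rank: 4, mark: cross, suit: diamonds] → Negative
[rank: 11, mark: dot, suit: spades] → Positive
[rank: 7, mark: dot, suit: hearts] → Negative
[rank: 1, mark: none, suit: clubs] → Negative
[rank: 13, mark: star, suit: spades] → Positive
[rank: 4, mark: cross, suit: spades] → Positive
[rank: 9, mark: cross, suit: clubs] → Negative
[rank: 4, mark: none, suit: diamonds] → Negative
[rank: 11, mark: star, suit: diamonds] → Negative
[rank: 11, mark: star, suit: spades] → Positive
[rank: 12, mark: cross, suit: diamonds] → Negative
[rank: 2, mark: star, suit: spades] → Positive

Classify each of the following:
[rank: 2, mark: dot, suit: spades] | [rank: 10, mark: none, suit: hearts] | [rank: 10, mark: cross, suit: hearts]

The distinguishing property — suit is spades — holds for all the 'Positive' cases and none of the 'Negative' cases.
[rank: 2, mark: dot, suit: spades]: suit is spades, checks out → Positive.
[rank: 10, mark: none, suit: hearts]: suit is hearts, doesn't match → Negative.
[rank: 10, mark: cross, suit: hearts]: suit is hearts, doesn't match → Negative.

Positive, Negative, Negative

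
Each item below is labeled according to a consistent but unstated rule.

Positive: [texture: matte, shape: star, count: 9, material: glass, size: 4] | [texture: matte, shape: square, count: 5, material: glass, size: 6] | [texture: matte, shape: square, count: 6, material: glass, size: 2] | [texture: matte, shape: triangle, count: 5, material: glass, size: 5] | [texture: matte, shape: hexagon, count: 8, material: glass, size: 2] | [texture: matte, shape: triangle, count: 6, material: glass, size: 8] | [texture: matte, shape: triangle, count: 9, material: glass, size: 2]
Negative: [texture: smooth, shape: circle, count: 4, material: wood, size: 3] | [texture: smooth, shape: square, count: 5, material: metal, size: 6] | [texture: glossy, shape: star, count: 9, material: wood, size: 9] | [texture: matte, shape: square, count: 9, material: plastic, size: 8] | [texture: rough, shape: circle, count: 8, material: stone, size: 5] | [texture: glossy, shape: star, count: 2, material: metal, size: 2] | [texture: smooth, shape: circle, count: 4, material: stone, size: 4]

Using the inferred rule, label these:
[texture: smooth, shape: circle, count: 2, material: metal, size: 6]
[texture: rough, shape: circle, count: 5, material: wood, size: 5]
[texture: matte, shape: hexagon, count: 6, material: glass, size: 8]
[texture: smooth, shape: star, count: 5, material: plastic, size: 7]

Negative, Negative, Positive, Negative

Looking at the examples, the only property every 'Positive' case has and every 'Negative' case lacks is: material is glass.
[texture: smooth, shape: circle, count: 2, material: metal, size: 6]: Negative (material is metal). [texture: rough, shape: circle, count: 5, material: wood, size: 5]: Negative (material is wood). [texture: matte, shape: hexagon, count: 6, material: glass, size: 8]: Positive (material is glass). [texture: smooth, shape: star, count: 5, material: plastic, size: 7]: Negative (material is plastic).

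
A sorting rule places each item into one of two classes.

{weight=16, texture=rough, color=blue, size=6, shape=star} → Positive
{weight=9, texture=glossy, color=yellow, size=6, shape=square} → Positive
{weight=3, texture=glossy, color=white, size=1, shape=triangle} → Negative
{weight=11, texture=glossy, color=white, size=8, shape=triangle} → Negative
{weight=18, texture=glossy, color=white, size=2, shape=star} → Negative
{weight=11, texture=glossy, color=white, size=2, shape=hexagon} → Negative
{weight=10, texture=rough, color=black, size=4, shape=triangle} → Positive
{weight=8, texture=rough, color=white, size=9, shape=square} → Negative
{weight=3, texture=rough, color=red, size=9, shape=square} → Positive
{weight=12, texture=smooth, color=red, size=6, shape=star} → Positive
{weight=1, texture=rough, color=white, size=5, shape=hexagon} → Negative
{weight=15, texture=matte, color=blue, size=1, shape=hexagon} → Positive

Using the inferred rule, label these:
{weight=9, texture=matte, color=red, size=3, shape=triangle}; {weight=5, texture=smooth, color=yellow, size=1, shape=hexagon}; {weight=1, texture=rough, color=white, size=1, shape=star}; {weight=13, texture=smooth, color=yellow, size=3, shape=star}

Positive, Positive, Negative, Positive

The rule appears to be: color is not white.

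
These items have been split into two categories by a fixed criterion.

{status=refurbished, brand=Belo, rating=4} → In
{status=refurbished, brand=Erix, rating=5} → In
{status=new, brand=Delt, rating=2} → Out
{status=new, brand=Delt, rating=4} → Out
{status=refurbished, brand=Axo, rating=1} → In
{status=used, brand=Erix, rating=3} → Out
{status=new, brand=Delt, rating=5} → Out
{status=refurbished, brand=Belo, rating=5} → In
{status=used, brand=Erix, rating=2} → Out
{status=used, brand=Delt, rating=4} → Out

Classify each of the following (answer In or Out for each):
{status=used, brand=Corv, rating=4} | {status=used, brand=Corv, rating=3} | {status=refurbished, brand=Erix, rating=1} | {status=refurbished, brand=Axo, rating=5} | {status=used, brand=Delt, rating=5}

'In' ⟺ status is refurbished.
{status=used, brand=Corv, rating=4}: Out (status is used). {status=used, brand=Corv, rating=3}: Out (status is used). {status=refurbished, brand=Erix, rating=1}: In (status is refurbished). {status=refurbished, brand=Axo, rating=5}: In (status is refurbished). {status=used, brand=Delt, rating=5}: Out (status is used).

Out, Out, In, In, Out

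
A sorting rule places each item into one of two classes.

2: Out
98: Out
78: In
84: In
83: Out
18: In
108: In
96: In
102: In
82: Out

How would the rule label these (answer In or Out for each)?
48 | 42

In, In

'In' ⟺ multiple of 3.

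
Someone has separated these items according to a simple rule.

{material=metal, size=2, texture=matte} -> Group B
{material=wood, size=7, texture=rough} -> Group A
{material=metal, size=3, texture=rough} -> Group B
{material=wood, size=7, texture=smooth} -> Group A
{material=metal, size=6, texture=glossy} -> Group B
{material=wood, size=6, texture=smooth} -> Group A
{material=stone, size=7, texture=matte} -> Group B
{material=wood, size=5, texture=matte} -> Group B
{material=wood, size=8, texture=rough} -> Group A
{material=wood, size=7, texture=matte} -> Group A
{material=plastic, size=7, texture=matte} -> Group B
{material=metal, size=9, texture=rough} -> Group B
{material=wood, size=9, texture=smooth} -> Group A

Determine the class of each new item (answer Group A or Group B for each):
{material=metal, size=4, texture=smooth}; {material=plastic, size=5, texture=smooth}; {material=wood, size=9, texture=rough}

The simplest hypothesis consistent with all the labels is: material is wood AND size ≥ 6.
{material=metal, size=4, texture=smooth}: material is metal, size = 4 — does not pass, so Group B.
{material=plastic, size=5, texture=smooth}: material is plastic, size = 5 — does not pass, so Group B.
{material=wood, size=9, texture=rough}: material is wood, size = 9 — meets the rule, so Group A.

Group B, Group B, Group A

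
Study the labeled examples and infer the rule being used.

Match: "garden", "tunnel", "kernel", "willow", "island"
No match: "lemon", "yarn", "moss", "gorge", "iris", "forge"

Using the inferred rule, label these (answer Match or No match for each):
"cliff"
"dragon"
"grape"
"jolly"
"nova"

The distinguishing property — length 6 — holds for all the 'Match' cases and none of the 'No match' cases.
No match: "cliff", since length 5.
Match: "dragon", since length 6.
No match: "grape", since length 5.
No match: "jolly", since length 5.
No match: "nova", since length 4.

No match, Match, No match, No match, No match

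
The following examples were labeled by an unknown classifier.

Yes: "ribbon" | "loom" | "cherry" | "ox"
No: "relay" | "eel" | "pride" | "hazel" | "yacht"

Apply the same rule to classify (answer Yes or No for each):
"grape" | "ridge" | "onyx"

No, No, Yes

The classifier is using: even length.
"grape" → length 5 → No. "ridge" → length 5 → No. "onyx" → length 4 → Yes.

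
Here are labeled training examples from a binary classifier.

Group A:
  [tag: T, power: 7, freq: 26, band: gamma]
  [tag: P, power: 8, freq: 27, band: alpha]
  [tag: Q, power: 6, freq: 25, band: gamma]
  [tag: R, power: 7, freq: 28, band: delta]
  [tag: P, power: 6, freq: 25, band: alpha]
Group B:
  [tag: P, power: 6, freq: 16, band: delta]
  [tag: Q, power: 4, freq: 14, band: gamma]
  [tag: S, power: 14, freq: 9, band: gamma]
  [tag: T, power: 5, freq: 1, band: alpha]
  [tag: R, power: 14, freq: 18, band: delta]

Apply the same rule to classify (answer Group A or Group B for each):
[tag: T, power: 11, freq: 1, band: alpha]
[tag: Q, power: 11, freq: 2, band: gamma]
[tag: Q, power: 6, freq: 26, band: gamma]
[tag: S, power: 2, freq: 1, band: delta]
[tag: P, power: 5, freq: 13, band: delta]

Group B, Group B, Group A, Group B, Group B

A rule that fits every label: freq ≥ 25 — true of each 'Group A' example, false of each 'Group B' one.
[tag: T, power: 11, freq: 1, band: alpha]: freq = 1, lacks this property → Group B. [tag: Q, power: 11, freq: 2, band: gamma]: freq = 2, lacks this property → Group B. [tag: Q, power: 6, freq: 26, band: gamma]: freq = 26, qualifies → Group A. [tag: S, power: 2, freq: 1, band: delta]: freq = 1, lacks this property → Group B. [tag: P, power: 5, freq: 13, band: delta]: freq = 13, lacks this property → Group B.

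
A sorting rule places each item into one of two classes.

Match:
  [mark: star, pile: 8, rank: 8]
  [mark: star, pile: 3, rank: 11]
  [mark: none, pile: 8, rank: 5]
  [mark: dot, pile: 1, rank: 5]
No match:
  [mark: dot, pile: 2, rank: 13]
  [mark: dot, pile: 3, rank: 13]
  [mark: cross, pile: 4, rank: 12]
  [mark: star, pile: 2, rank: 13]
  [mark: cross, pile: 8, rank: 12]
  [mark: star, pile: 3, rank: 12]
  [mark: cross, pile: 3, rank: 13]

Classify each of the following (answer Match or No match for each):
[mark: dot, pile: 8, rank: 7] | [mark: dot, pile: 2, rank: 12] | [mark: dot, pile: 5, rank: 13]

A rule that fits every label: rank ≤ 11 — true of each 'Match' example, false of each 'No match' one.
[mark: dot, pile: 8, rank: 7]: rank = 7, has this property → Match.
[mark: dot, pile: 2, rank: 12]: rank = 12, does not satisfy this → No match.
[mark: dot, pile: 5, rank: 13]: rank = 13, does not satisfy this → No match.

Match, No match, No match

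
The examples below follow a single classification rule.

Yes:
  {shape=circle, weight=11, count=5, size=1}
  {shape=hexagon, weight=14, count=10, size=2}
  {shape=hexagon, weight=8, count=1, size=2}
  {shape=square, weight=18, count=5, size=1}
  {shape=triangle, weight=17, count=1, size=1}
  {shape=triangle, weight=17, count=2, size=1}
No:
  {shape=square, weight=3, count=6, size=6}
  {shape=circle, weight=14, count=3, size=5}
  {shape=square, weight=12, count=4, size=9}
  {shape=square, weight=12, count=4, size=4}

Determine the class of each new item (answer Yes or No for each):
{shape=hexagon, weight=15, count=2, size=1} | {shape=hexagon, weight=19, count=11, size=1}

Yes, Yes

The simplest hypothesis consistent with all the labels is: size ≤ 2.
{shape=hexagon, weight=15, count=2, size=1} — size = 1, hence Yes.
{shape=hexagon, weight=19, count=11, size=1} — size = 1, hence Yes.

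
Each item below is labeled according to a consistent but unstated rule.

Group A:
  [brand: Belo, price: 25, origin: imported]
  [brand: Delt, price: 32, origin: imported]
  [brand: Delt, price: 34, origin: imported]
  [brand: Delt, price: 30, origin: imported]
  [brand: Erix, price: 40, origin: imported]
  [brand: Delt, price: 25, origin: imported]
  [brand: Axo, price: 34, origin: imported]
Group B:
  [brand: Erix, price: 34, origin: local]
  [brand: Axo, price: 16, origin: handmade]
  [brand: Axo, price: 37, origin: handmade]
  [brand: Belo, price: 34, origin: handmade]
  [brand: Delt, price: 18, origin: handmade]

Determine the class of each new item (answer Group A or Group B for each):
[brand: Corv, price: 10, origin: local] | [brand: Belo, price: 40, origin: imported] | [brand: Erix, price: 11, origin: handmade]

'Group A' ⟺ origin is imported.
[brand: Corv, price: 10, origin: local]: Group B (origin is local). [brand: Belo, price: 40, origin: imported]: Group A (origin is imported). [brand: Erix, price: 11, origin: handmade]: Group B (origin is handmade).

Group B, Group A, Group B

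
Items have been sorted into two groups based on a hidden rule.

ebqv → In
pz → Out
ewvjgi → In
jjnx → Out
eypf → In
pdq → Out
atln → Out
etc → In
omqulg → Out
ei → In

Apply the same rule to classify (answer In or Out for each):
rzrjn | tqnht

Out, Out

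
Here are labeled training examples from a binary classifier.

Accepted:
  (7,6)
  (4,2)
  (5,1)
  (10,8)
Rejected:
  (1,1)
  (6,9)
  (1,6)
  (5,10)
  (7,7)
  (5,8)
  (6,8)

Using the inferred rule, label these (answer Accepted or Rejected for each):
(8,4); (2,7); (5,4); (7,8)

Accepted, Rejected, Accepted, Rejected

Rule: first > second. This holds for each 'Accepted' example and fails for each 'Rejected' one.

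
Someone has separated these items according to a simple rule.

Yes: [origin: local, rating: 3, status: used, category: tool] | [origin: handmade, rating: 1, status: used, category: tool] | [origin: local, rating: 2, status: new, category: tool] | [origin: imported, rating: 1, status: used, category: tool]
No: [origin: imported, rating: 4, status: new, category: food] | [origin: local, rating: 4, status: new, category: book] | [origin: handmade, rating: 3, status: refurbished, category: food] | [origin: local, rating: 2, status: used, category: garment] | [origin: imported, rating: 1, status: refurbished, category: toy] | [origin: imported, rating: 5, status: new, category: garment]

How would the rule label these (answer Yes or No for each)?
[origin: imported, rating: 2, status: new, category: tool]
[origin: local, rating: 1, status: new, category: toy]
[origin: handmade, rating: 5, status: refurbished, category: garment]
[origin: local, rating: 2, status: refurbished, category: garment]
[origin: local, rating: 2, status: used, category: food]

One predicate separates the groups cleanly: category is tool.
[origin: imported, rating: 2, status: new, category: tool]: Yes (category is tool). [origin: local, rating: 1, status: new, category: toy]: No (category is toy). [origin: handmade, rating: 5, status: refurbished, category: garment]: No (category is garment). [origin: local, rating: 2, status: refurbished, category: garment]: No (category is garment). [origin: local, rating: 2, status: used, category: food]: No (category is food).

Yes, No, No, No, No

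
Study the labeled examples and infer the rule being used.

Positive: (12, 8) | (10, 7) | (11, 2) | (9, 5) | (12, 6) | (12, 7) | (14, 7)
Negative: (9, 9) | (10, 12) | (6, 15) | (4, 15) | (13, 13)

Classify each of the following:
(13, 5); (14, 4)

Positive, Positive

Every 'Positive' example satisfies: first > second. None of the 'Negative' examples do.
(13, 5) — 13 > 5, hence Positive. (14, 4) — 14 > 4, hence Positive.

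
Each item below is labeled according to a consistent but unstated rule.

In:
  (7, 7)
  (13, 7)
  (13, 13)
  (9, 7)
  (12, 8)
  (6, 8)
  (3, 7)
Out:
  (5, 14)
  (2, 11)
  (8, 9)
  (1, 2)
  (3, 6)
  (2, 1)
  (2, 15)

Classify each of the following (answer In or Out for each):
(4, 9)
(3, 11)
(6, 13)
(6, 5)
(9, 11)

Out, In, Out, Out, In

All 'In' examples share one property — sum is even — and every 'Out' example lacks it.
(4, 9) → 4+9 = 13 → Out. (3, 11) → 3+11 = 14 → In. (6, 13) → 6+13 = 19 → Out. (6, 5) → 6+5 = 11 → Out. (9, 11) → 9+11 = 20 → In.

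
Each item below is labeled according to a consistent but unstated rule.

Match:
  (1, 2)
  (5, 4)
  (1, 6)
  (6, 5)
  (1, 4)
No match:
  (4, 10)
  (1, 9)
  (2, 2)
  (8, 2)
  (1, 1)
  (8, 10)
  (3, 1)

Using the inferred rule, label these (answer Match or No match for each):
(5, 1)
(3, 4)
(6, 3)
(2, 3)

One predicate separates the groups cleanly: sum is odd.
(5, 1): 5+1 = 6, does not pass → No match.
(3, 4): 3+4 = 7, has this property → Match.
(6, 3): 6+3 = 9, has this property → Match.
(2, 3): 2+3 = 5, has this property → Match.

No match, Match, Match, Match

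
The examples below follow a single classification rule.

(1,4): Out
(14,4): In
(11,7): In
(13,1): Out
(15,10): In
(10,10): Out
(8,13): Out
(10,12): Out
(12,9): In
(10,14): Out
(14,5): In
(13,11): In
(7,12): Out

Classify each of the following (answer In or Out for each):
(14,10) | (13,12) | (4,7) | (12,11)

In, In, Out, In

The rule appears to be: first > second AND sum ≥ 18.
(14,10) — 14 > 10, 14+10 = 24, hence In.
(13,12) — 13 > 12, 13+12 = 25, hence In.
(4,7) — 4 < 7, 4+7 = 11, hence Out.
(12,11) — 12 > 11, 12+11 = 23, hence In.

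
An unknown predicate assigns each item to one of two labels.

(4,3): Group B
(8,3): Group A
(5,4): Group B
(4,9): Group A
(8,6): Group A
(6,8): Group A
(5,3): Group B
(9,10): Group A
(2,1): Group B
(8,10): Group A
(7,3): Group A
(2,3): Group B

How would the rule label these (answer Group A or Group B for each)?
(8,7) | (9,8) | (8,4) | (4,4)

Group A, Group A, Group A, Group B

The pattern is that an item is 'Group A' exactly when: sum ≥ 10.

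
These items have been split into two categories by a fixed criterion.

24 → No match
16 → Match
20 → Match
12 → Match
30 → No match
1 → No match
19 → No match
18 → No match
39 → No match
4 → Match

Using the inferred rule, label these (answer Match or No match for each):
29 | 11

Every 'Match' example satisfies: multiple of 4 AND at most 20. None of the 'No match' examples do.

No match, No match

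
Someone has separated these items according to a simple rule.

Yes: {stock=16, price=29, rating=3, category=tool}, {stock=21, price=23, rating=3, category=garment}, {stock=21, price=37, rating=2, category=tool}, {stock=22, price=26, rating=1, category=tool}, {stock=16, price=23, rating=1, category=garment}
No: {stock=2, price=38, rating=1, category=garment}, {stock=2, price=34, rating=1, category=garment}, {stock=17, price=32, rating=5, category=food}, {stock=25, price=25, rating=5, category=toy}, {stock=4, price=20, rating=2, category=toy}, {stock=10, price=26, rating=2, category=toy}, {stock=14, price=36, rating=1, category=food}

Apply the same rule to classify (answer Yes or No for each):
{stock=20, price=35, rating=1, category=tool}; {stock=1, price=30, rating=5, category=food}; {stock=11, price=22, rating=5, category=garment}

The simplest hypothesis consistent with all the labels is: rating ≤ 3 AND stock ≥ 16.
{stock=20, price=35, rating=1, category=tool}: Yes (rating = 1, stock = 20). {stock=1, price=30, rating=5, category=food}: No (rating = 5, stock = 1). {stock=11, price=22, rating=5, category=garment}: No (rating = 5, stock = 11).

Yes, No, No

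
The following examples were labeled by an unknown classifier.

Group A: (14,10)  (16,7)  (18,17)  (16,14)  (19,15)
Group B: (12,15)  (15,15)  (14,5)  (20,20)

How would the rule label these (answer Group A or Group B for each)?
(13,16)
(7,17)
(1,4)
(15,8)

The pattern is that an item is 'Group A' exactly when: first > second AND sum ≥ 23.
(13,16): 13 < 16, 13+16 = 29 — does not satisfy this, so Group B.
(7,17): 7 < 17, 7+17 = 24 — does not satisfy this, so Group B.
(1,4): 1 < 4, 1+4 = 5 — does not satisfy this, so Group B.
(15,8): 15 > 8, 15+8 = 23 — passes, so Group A.

Group B, Group B, Group B, Group A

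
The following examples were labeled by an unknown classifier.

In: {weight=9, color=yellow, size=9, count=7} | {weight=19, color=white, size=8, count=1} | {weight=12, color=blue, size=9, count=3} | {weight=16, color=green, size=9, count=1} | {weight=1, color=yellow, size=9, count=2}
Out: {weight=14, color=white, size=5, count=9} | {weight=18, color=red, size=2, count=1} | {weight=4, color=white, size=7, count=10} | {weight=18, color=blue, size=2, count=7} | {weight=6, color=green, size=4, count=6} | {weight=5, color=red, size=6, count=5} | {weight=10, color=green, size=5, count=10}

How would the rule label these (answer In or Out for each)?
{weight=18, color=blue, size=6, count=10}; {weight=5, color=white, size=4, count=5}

Out, Out

All 'In' examples share one property — size ≥ 8 — and every 'Out' example lacks it.
{weight=18, color=blue, size=6, count=10}: Out (size = 6).
{weight=5, color=white, size=4, count=5}: Out (size = 4).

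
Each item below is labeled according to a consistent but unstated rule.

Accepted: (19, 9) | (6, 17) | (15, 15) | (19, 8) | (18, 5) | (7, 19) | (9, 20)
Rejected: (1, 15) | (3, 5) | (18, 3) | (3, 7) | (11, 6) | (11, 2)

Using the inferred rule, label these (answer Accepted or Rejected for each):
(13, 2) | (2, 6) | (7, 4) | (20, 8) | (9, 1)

Rejected, Rejected, Rejected, Accepted, Rejected

A rule that fits every label: sum ≥ 23 — true of each 'Accepted' example, false of each 'Rejected' one.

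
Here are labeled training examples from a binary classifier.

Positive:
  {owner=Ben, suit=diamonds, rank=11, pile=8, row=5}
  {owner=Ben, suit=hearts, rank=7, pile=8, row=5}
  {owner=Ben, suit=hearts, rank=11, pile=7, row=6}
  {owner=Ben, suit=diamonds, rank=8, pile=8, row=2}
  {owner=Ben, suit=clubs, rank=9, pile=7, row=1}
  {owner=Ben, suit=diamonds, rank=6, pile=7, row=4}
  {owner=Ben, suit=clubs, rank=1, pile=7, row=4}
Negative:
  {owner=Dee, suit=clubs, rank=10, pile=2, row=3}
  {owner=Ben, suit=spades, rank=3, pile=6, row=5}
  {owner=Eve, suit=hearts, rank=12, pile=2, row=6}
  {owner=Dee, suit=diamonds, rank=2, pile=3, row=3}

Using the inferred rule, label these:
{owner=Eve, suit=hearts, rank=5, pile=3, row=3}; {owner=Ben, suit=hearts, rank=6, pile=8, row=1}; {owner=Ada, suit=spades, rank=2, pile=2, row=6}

The simplest hypothesis consistent with all the labels is: pile ≥ 7.
Negative: {owner=Eve, suit=hearts, rank=5, pile=3, row=3}, since pile = 3.
Positive: {owner=Ben, suit=hearts, rank=6, pile=8, row=1}, since pile = 8.
Negative: {owner=Ada, suit=spades, rank=2, pile=2, row=6}, since pile = 2.

Negative, Positive, Negative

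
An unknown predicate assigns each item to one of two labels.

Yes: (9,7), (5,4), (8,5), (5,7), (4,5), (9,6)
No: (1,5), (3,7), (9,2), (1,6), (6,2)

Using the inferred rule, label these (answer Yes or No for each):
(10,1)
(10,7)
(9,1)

'Yes' ⟺ min ≥ 4.
(10,1) → min 1 → No.
(10,7) → min 7 → Yes.
(9,1) → min 1 → No.

No, Yes, No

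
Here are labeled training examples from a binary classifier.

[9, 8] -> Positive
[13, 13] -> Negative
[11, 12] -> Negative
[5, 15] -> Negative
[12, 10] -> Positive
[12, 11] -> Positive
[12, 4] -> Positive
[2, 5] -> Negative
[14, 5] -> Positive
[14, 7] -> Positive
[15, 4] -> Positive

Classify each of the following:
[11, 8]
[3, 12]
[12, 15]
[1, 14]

Positive, Negative, Negative, Negative

A rule that fits every label: first > second — true of each 'Positive' example, false of each 'Negative' one.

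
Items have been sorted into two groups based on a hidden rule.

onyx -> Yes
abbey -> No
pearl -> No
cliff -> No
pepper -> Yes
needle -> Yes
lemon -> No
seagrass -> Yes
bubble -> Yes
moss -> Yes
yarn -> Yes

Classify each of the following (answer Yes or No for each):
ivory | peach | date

Comparing the two groups points to one rule — even length.

No, No, Yes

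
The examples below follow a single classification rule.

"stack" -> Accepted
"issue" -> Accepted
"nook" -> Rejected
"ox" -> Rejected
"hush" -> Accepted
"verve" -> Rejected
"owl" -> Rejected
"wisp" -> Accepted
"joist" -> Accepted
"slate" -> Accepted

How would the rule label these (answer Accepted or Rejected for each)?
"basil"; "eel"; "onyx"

Rule: contains 's'. This holds for each 'Accepted' example and fails for each 'Rejected' one.
"basil" → has 's' → Accepted.
"eel" → no 's' → Rejected.
"onyx" → no 's' → Rejected.

Accepted, Rejected, Rejected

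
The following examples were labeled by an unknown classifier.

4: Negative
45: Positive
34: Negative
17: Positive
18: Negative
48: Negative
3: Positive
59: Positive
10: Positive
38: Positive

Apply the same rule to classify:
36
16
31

Negative, Negative, Positive

The classifier is using: ≡ 3 (mod 7).
Negative: 36, since 36 mod 7 = 1.
Negative: 16, since 16 mod 7 = 2.
Positive: 31, since 31 mod 7 = 3.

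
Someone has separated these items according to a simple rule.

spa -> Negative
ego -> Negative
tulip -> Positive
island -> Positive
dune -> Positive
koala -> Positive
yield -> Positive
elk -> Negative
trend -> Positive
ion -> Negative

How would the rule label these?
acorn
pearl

Positive, Positive

The common property of the 'Positive' items is: length ≥ 4. No 'Negative' item has it.
acorn: length 5, has this property → Positive. pearl: length 5, has this property → Positive.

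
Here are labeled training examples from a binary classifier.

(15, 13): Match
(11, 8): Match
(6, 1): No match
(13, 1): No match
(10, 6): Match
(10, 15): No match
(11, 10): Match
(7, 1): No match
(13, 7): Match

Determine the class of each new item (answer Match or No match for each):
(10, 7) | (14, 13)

Match, Match

Rule: first > second AND sum ≥ 16. This holds for each 'Match' example and fails for each 'No match' one.
(10, 7): Match (10 > 7, 10+7 = 17). (14, 13): Match (14 > 13, 14+13 = 27).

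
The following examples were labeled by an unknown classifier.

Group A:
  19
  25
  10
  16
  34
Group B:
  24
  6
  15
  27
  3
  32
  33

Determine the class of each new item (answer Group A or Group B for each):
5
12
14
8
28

Comparing the two groups points to one rule — ≡ 1 (mod 3).
Group B: 5, since 5 mod 3 = 2. Group B: 12, since 12 mod 3 = 0. Group B: 14, since 14 mod 3 = 2. Group B: 8, since 8 mod 3 = 2. Group A: 28, since 28 mod 3 = 1.

Group B, Group B, Group B, Group B, Group A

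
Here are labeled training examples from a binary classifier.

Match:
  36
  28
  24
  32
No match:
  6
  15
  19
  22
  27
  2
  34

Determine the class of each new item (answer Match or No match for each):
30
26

Looking at the examples, the only property every 'Match' case has and every 'No match' case lacks is: multiple of 4.
30 — 30 = 4·7 + 2, hence No match. 26 — 26 = 4·6 + 2, hence No match.

No match, No match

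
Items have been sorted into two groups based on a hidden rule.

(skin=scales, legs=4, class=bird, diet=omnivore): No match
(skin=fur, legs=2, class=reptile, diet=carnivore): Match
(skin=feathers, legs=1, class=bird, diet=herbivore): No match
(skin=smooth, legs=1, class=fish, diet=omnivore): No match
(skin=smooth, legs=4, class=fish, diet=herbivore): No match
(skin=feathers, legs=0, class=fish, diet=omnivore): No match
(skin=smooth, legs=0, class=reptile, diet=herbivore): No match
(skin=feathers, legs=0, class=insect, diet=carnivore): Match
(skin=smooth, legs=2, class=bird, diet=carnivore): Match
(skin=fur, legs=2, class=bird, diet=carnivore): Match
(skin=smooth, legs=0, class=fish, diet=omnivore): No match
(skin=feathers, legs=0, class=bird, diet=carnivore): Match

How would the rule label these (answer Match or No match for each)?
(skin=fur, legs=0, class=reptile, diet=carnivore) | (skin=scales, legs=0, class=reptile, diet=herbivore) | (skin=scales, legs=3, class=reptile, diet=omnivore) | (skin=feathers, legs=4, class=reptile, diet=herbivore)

The rule appears to be: diet is carnivore.
(skin=fur, legs=0, class=reptile, diet=carnivore) → diet is carnivore → Match. (skin=scales, legs=0, class=reptile, diet=herbivore) → diet is herbivore → No match. (skin=scales, legs=3, class=reptile, diet=omnivore) → diet is omnivore → No match. (skin=feathers, legs=4, class=reptile, diet=herbivore) → diet is herbivore → No match.

Match, No match, No match, No match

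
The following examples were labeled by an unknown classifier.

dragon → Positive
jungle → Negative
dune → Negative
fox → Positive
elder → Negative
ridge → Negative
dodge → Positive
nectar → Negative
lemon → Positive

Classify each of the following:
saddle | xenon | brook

Negative, Positive, Positive

Comparing the two groups points to one rule — contains 'o'.
saddle: no 'o' — fails this test, so Negative. xenon: has 'o' — qualifies, so Positive. brook: has 'o' — qualifies, so Positive.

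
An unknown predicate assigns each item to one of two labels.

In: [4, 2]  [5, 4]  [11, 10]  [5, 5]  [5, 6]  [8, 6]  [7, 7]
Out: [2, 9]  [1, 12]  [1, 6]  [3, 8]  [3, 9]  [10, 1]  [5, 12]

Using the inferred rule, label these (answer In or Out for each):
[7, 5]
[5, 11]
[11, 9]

In, Out, In

The simplest hypothesis consistent with all the labels is: |first − second| ≤ 2.
[7, 5]: In (|7−5| = 2). [5, 11]: Out (|5−11| = 6). [11, 9]: In (|11−9| = 2).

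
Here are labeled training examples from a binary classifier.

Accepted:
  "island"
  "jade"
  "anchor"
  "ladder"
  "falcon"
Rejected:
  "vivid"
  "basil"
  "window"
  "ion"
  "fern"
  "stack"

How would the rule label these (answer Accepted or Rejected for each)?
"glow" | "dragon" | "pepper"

Every 'Accepted' example satisfies: even length AND contains 'a'. None of the 'Rejected' examples do.

Rejected, Accepted, Rejected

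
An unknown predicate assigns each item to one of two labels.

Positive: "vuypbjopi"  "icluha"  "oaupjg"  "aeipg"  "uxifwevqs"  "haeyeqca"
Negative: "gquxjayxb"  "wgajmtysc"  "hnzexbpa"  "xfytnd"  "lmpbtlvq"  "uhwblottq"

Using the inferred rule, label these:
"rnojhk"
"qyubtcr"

The classifier is using: has ≥ 3 vowels.
"rnojhk": Negative (1 vowel). "qyubtcr": Negative (1 vowel).

Negative, Negative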